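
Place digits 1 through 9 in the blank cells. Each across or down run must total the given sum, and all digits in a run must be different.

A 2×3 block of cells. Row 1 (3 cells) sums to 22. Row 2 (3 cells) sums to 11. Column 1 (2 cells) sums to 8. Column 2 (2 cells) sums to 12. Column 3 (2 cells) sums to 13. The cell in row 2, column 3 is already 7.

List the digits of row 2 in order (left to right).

(1,3) = 13 − 7 = 6 completes the 13 down.
Given what's placed, (2,2) must be 3 to fit the 11 across and 12 down.
Given what's placed, (1,1) must be 7 to fit the 22 across and 8 down.
(1,2) = 22 − 13 = 9 completes the 22 across.
(2,1) = 11 − 10 = 1 completes the 11 across.

1 3 7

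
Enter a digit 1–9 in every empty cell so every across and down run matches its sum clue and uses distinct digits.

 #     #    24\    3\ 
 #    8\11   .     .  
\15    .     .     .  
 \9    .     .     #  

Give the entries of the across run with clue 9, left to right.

2, 7

24 in 3 cells must be {7,8,9}; 3 in 2 cells must be {1,2}.
The 11 across and the 3 down share only 2, so R1C3 = 2.
R2C3 = 3 − 2 = 1 completes the 3 down.
R1C2 = 11 − 2 = 9 completes the 11 across.
R2C2 = 8: the only remaining digit allowed by both the 15 across and the 24 down.
R3C2 = 24 − 17 = 7 completes the 24 down.
R2C1 = 15 − 9 = 6 completes the 15 across.
R3C1 = 9 − 7 = 2 completes the 9 across.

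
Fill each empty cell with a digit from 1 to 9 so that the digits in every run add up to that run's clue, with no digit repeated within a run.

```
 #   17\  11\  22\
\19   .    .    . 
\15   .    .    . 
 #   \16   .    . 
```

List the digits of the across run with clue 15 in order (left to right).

16 in 2 cells must be {7,9}; 17 in 2 cells must be {8,9}.
Only 7 fits R3C2 under both its across sum 16 and down sum 11.
R3C3 = 16 − 7 = 9 completes the 16 across.
Given what's placed, R1C2 must be 3 to fit the 19 across and 11 down.
R1C3 = 7: the only remaining digit allowed by both the 19 across and the 22 down.
R2C2 = 11 − 10 = 1 completes the 11 down.
R2C3 = 22 − 16 = 6 completes the 22 down.
R1C1 = 19 − 10 = 9 completes the 19 across.
R2C1 = 15 − 7 = 8 completes the 15 across.

8 1 6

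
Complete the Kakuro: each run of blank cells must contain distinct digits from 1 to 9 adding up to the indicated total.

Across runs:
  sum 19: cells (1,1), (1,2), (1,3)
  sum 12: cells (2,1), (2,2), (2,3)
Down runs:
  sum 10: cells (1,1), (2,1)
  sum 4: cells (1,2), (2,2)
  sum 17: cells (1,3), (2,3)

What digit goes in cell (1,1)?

7

4 in 2 cells must be {1,3}; 17 in 2 cells must be {8,9}.
The 19 across and the 4 down share only 3, so (1,2) = 3.
Given what's placed, (1,3) must be 9 to fit the 19 across and 17 down.
(2,2) = 4 − 3 = 1 completes the 4 down.
(2,3) = 17 − 9 = 8 completes the 17 down.
(1,1) = 19 − 12 = 7 completes the 19 across.
(2,1) = 12 − 9 = 3 completes the 12 across.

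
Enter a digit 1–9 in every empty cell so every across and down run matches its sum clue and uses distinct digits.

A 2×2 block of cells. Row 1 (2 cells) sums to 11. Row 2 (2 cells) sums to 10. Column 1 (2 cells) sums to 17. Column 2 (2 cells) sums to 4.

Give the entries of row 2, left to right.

9 1

17 in 2 cells must be {8,9}; 4 in 2 cells must be {1,3}.
The 11 across and the 4 down share only 3, so (1,2) = 3.
(2,2) = 4 − 3 = 1 completes the 4 down.
(1,1) = 11 − 3 = 8 completes the 11 across.
(2,1) = 10 − 1 = 9 completes the 10 across.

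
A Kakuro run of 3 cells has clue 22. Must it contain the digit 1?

Counterexample: {5,8,9} sums to 22 without using 1.

No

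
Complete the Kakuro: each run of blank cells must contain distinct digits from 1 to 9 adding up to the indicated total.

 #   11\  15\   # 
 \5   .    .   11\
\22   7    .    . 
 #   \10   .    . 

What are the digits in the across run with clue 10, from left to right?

R1C1 = 11 − 7 = 4 completes the 11 down.
R1C2 = 5 − 4 = 1 completes the 5 across.
Nothing is forced directly, so branch on R2C2, whose candidates are 6 or 9. If R2C2 = 9: that forces R2C3 = 6, after which R3C2 would have to be in {1,2,3,4,6,7,8,9} for the 10 across but in {5} for the 15 down — contradiction. So R2C2 = 6.
R2C3 = 22 − 13 = 9 completes the 22 across.
R3C2 = 15 − 7 = 8 completes the 15 down.
R3C3 = 10 − 8 = 2 completes the 10 across.

8 2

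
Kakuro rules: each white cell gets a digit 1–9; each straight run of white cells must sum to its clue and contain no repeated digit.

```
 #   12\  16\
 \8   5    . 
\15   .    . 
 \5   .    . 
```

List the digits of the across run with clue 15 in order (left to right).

6 9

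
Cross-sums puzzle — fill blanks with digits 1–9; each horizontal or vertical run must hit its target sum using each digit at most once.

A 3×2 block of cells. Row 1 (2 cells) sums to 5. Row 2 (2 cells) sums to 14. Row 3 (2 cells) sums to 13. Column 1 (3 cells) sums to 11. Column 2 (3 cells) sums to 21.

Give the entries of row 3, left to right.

The 5 across and the 21 down share only 4, so (1,2) = 4.
(1,1) = 5 − 4 = 1 completes the 5 across.
Nothing is forced directly, so branch on (2,1), whose candidates are 6 or 8. If (2,1) = 8: then (2,2) would have to be in {6} for the 14 across but in {8,9} for the 21 down — contradiction. So (2,1) = 6.
(2,2) = 14 − 6 = 8 completes the 14 across.
(3,1) = 11 − 7 = 4 completes the 11 down.
(3,2) = 13 − 4 = 9 completes the 13 across.

4 9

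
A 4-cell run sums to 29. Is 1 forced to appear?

No

The only way to make 29 from 4 distinct digits is {5,7,8,9}, which does not contain 1.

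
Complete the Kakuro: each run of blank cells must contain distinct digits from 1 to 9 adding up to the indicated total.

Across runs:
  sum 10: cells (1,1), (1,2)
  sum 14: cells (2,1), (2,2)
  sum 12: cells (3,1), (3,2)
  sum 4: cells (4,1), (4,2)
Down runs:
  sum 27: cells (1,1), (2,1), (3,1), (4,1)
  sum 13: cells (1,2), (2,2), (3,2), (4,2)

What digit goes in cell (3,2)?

4

4 in 2 cells must be {1,3}.
Only 3 fits (4,1) under both its across sum 4 and down sum 27.
(4,2) = 4 − 3 = 1 completes the 4 across.
Nothing is forced directly, so branch on (2,1), whose candidates are 8 or 9. If (2,1) = 8: that forces (2,2) = 6, (3,2) = 4, (1,2) = 2, after which (3,1) would have to be in {8} for the 12 across but in {7,9} for the 27 down — contradiction. So (2,1) = 9.
(2,2) = 14 − 9 = 5 completes the 14 across.
No cell is forced outright now. (1,1) can only be 7 or 8 (the digits allowed by both its 10 across and its 27 down). If (1,1) = 8: then (1,2) would have to be in {2} for the 10 across but in {3,4} for the 13 down — contradiction. So (1,1) = 7.
(1,2) = 10 − 7 = 3 completes the 10 across.
(3,1) = 27 − 19 = 8 completes the 27 down.
(3,2) = 12 − 8 = 4 completes the 12 across.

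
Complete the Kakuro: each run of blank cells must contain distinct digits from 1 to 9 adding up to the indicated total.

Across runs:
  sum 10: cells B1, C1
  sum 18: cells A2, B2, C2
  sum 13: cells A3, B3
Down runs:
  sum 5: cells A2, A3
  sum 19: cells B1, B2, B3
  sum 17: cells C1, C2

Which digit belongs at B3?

9

17 in 2 cells must be {8,9}.
The 13 across and the 5 down share only 4, so A3 = 4.
B3 = 13 − 4 = 9 completes the 13 across.
A2 = 5 − 4 = 1 completes the 5 down.
B2 = 8: the only remaining digit allowed by both the 18 across and the 19 down.
C2 = 18 − 9 = 9 completes the 18 across.
B1 = 19 − 17 = 2 completes the 19 down.
C1 = 10 − 2 = 8 completes the 10 across.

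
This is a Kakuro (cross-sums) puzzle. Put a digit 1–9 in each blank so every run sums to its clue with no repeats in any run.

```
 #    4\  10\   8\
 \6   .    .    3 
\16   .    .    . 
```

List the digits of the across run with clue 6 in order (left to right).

6 in 3 cells must be {1,2,3}; 4 in 2 cells must be {1,3}.
R1C1 = 1: the only remaining digit allowed by both the 6 across and the 4 down.
R1C2 = 6 − 4 = 2 completes the 6 across.
R2C1 = 4 − 1 = 3 completes the 4 down.
R2C2 = 10 − 2 = 8 completes the 10 down.
R2C3 = 16 − 11 = 5 completes the 16 across.

1, 2, 3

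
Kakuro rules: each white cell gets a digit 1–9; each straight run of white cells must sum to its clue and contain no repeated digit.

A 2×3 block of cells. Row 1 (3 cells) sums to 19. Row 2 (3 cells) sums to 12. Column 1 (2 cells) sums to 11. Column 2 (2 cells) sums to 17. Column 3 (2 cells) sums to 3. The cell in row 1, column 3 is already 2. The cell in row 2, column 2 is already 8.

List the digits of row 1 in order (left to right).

17 in 2 cells must be {8,9}; 3 in 2 cells must be {1,2}.
(1,2) = 17 − 8 = 9 completes the 17 down.
(2,1) = 3: the only remaining digit allowed by both the 12 across and the 11 down.
(2,3) = 12 − 11 = 1 completes the 12 across.
(1,1) = 19 − 11 = 8 completes the 19 across.

8 9 2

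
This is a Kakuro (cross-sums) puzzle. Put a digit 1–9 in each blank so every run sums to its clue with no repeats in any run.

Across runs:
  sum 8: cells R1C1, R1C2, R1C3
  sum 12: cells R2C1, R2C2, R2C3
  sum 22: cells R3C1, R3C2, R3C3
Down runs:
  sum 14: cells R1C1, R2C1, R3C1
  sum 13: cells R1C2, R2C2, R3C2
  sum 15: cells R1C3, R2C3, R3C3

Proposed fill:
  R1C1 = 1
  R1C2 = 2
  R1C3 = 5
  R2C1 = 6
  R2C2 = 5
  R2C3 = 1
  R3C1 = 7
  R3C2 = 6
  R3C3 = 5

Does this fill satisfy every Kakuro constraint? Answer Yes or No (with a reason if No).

No — the across run R3C1–R3C3 sums to 18, not 22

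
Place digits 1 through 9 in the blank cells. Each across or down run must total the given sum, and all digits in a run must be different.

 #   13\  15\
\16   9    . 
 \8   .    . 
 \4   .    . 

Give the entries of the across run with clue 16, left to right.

9 7

16 in 2 cells must be {7,9}; 4 in 2 cells must be {1,3}.
R1C2 = 16 − 9 = 7 completes the 16 across.
Given what's placed, R3C2 must be 3 to fit the 4 across and 15 down.
R2C2 = 15 − 10 = 5 completes the 15 down.
R3C1 = 4 − 3 = 1 completes the 4 across.
R2C1 = 8 − 5 = 3 completes the 8 across.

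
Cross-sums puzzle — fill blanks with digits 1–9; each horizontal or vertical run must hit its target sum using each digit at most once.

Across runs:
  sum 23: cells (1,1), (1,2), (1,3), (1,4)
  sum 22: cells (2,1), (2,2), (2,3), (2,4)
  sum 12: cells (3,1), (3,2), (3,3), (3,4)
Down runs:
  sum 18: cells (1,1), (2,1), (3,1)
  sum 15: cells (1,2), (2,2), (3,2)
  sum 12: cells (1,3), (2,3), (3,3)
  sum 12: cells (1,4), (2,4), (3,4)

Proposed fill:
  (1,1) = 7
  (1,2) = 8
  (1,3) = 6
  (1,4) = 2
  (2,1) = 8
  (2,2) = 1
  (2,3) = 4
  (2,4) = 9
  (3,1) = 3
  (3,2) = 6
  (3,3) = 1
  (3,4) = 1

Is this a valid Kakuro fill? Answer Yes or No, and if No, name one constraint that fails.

No — the across run (3,1)–(3,4) sums to 11, not 12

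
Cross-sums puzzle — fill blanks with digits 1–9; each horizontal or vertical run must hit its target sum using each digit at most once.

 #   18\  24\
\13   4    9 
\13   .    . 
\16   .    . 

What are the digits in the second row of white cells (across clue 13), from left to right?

5, 8

16 in 2 cells must be {7,9}; 24 in 3 cells must be {7,8,9}.
R3C1 = 9: the only remaining digit allowed by both the 16 across and the 18 down.
R3C2 = 16 − 9 = 7 completes the 16 across.
R2C1 = 18 − 13 = 5 completes the 18 down.
R2C2 = 13 − 5 = 8 completes the 13 across.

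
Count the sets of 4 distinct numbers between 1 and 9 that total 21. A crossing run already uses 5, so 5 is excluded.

6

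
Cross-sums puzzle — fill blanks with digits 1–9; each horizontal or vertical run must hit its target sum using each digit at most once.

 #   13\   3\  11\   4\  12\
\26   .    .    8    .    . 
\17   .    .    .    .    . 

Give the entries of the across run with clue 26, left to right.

9 1 8 3 5

3 in 2 cells must be {1,2}; 4 in 2 cells must be {1,3}.
R2C3 = 11 − 8 = 3 completes the 11 down.
Given what's placed, R2C4 must be 1 to fit the 17 across and 4 down.
R1C4 = 4 − 1 = 3 completes the 4 down.
Given what's placed, R2C2 must be 2 to fit the 17 across and 3 down.
R1C2 = 3 − 2 = 1 completes the 3 down.
No cell is forced outright now. R1C1 can only be 5 or 9 (the digits allowed by both its 26 across and its 13 down). If R1C1 = 5: that forces R1C5 = 9, after which R2C1 would have to be in {4,5,6,7} for the 17 across but in {8} for the 13 down — contradiction. So R1C1 = 9.
R1C5 = 26 − 21 = 5 completes the 26 across.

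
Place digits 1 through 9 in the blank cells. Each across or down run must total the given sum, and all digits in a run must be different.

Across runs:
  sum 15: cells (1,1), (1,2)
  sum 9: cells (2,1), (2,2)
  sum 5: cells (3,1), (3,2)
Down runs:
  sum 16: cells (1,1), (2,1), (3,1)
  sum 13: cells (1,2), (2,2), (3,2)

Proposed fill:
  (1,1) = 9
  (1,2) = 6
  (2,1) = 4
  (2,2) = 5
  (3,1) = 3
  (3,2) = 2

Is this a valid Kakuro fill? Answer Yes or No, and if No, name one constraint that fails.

Across: 9+6=15; 4+5=9; 3+2=5. Down: 9+4+3=16; 6+5+2=13. No digit repeats within any run.

Yes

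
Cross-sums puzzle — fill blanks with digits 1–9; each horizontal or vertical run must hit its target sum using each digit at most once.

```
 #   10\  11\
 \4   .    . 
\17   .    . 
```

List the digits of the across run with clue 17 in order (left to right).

4 in 2 cells must be {1,3}; 17 in 2 cells must be {8,9}.
The 4 across and the 11 down share only 3, so R1C2 = 3.
R2C2 = 11 − 3 = 8 completes the 11 down.
R1C1 = 4 − 3 = 1 completes the 4 across.
R2C1 = 17 − 8 = 9 completes the 17 across.

9 8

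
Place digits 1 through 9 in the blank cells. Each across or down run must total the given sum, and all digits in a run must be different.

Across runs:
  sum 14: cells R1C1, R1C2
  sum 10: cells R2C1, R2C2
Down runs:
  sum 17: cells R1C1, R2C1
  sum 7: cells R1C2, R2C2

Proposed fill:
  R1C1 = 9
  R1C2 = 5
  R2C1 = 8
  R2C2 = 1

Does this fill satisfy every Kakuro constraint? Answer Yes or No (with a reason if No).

No — the down run R1C2–R2C2 sums to 6, not 7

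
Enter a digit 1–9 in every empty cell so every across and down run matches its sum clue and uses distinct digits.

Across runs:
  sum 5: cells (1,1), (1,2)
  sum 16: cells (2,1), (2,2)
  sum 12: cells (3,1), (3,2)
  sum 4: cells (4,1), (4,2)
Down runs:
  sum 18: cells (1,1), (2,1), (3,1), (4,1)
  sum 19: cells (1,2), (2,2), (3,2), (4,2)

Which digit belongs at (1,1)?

2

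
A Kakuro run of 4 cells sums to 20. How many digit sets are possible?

4 distinct digits from 1–9 sum between 10 and 30.

12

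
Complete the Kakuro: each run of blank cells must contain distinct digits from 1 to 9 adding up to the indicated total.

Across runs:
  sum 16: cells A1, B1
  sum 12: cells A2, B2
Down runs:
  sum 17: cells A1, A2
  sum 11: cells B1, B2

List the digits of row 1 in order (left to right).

16 in 2 cells must be {7,9}; 17 in 2 cells must be {8,9}.
The 16 across and the 17 down share only 9, so A1 = 9.
B1 = 16 − 9 = 7 completes the 16 across.
A2 = 17 − 9 = 8 completes the 17 down.
B2 = 12 − 8 = 4 completes the 12 across.

9 7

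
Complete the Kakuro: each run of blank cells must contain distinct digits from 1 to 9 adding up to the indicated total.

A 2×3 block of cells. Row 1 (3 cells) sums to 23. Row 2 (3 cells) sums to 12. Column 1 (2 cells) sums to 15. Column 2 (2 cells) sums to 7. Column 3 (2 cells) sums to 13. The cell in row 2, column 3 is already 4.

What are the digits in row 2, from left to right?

23 in 3 cells must be {6,8,9}.
Only 6 fits (1,2) under both its across sum 23 and down sum 7.
(1,3) = 13 − 4 = 9 completes the 13 down.
(2,2) = 7 − 6 = 1 completes the 7 down.
(1,1) = 23 − 15 = 8 completes the 23 across.
(2,1) = 12 − 5 = 7 completes the 12 across.

7 1 4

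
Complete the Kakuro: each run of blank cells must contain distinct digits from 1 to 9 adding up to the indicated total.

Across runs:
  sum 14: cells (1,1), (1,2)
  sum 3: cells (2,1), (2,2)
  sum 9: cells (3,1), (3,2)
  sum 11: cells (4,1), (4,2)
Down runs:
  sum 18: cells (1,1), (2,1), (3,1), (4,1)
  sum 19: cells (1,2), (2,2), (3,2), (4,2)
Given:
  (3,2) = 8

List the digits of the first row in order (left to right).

3 in 2 cells must be {1,2}.
(3,1) = 9 − 8 = 1 completes the 9 across.
(2,1) = 2: the only remaining digit allowed by both the 3 across and the 18 down.
(2,2) = 3 − 2 = 1 completes the 3 across.
Given what's placed, (1,2) must be 6 to fit the 14 across and 19 down.
(4,2) = 19 − 15 = 4 completes the 19 down.
(1,1) = 14 − 6 = 8 completes the 14 across.
(4,1) = 11 − 4 = 7 completes the 11 across.

8 6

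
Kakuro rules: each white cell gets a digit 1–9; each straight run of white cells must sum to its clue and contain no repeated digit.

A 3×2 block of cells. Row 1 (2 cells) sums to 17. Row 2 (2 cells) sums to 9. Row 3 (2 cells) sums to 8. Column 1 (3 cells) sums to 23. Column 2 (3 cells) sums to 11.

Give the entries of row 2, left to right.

17 in 2 cells must be {8,9}; 23 in 3 cells must be {6,8,9}.
The 17 across and the 11 down share only 8, so (1,2) = 8.
The 8 across and the 23 down share only 6, so (3,1) = 6.
(3,2) = 8 − 6 = 2 completes the 8 across.
(1,1) = 17 − 8 = 9 completes the 17 across.
(2,1) = 23 − 15 = 8 completes the 23 down.
(2,2) = 9 − 8 = 1 completes the 9 across.

8 1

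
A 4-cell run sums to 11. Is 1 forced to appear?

The only way to make 11 from 4 distinct digits is {1,2,3,5}, which contains 1.

Yes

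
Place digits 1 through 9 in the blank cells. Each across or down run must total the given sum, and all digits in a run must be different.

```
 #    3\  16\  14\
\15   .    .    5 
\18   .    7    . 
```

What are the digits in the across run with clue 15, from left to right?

1 9 5

3 in 2 cells must be {1,2}; 16 in 2 cells must be {7,9}.
R1C2 = 16 − 7 = 9 completes the 16 down.
R2C1 = 2: the only remaining digit allowed by both the 18 across and the 3 down.
R2C3 = 18 − 9 = 9 completes the 18 across.
R1C1 = 15 − 14 = 1 completes the 15 across.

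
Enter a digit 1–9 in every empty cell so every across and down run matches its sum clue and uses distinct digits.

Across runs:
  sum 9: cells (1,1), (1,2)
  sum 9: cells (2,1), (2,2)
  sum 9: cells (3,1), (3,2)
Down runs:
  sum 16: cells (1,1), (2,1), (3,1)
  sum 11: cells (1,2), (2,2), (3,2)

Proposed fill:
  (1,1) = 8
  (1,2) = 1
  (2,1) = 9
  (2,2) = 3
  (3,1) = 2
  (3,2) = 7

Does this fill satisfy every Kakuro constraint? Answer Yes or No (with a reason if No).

No — the across run (2,1)–(2,2) sums to 12, not 9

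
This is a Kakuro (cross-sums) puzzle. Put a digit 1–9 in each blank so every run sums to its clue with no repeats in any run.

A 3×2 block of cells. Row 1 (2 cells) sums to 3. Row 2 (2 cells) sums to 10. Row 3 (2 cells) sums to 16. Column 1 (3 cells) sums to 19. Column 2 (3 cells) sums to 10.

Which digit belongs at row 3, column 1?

9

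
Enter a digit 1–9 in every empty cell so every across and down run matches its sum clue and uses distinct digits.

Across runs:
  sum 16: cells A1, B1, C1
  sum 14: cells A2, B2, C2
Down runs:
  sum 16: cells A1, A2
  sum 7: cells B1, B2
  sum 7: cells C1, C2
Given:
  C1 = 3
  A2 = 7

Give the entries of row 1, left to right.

16 in 2 cells must be {7,9}.
A1 = 16 − 7 = 9 completes the 16 down.
B1 = 16 − 12 = 4 completes the 16 across.
B2 = 7 − 4 = 3 completes the 7 down.
C2 = 14 − 10 = 4 completes the 14 across.

9 4 3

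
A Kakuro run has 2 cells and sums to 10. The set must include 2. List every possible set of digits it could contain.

{2,8}

2 distinct digits from 1–9 sum between 3 and 17.
Keeping only sets containing 2.
Only one set works: {2,8}.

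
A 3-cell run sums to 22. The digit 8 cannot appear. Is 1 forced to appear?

The only way to make 22 from 3 distinct digits under that restriction is {6,7,9}, which does not contain 1.

No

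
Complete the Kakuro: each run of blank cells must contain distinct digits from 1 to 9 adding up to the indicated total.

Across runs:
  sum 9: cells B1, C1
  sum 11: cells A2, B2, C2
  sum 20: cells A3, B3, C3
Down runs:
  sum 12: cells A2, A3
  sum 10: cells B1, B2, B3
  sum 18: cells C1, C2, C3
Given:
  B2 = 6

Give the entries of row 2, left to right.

4 6 1

Given what's placed, B3 must be 3 to fit the 20 across and 10 down.
B1 = 10 − 9 = 1 completes the 10 down.
C1 = 9 − 1 = 8 completes the 9 across.
C3 = 9: the only remaining digit allowed by both the 20 across and the 18 down.
C2 = 18 − 17 = 1 completes the 18 down.
A3 = 20 − 12 = 8 completes the 20 across.
A2 = 11 − 7 = 4 completes the 11 across.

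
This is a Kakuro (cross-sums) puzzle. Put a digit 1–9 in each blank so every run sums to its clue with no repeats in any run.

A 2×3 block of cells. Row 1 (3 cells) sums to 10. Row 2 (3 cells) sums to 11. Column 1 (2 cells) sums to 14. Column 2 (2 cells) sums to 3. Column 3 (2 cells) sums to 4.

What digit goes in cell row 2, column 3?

1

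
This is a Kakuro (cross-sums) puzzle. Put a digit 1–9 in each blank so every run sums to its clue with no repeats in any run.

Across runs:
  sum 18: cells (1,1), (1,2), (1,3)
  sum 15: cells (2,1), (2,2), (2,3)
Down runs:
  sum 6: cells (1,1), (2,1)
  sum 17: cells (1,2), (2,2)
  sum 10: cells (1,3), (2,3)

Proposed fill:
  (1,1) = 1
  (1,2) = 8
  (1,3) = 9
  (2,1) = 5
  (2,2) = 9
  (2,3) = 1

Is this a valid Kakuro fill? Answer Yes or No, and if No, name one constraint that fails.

Yes

Across: 1+8+9=18; 5+9+1=15. Down: 1+5=6; 8+9=17; 9+1=10. No digit repeats within any run.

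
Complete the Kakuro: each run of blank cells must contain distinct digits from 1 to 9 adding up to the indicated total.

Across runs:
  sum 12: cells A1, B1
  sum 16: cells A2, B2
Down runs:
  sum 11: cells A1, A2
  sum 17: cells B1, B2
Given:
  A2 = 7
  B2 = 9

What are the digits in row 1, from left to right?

4 8

16 in 2 cells must be {7,9}; 17 in 2 cells must be {8,9}.
A1 = 11 − 7 = 4 completes the 11 down.
B1 = 12 − 4 = 8 completes the 12 across.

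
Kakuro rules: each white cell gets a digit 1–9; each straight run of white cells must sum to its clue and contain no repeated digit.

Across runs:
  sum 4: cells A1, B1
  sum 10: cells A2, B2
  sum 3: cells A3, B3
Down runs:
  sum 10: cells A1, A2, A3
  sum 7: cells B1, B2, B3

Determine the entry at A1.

3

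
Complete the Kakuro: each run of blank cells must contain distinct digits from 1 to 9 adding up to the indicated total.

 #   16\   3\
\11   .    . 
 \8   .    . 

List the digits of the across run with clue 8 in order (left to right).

7, 1

16 in 2 cells must be {7,9}; 3 in 2 cells must be {1,2}.
The 11 across and the 3 down share only 2, so R1C2 = 2.
The 8 across and the 16 down share only 7, so R2C1 = 7.
R2C2 = 8 − 7 = 1 completes the 8 across.
R1C1 = 11 − 2 = 9 completes the 11 across.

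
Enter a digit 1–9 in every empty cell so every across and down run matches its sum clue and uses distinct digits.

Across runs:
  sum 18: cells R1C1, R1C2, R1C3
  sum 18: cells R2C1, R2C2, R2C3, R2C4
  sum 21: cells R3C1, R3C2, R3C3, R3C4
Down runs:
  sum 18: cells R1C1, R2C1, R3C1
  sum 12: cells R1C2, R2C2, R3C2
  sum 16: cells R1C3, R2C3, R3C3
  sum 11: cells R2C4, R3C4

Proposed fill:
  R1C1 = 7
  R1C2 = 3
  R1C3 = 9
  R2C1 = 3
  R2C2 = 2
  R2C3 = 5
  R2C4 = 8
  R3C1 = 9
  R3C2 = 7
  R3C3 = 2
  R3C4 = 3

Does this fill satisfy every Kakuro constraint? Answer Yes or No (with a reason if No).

No — the down run R1C1–R3C1 sums to 19, not 18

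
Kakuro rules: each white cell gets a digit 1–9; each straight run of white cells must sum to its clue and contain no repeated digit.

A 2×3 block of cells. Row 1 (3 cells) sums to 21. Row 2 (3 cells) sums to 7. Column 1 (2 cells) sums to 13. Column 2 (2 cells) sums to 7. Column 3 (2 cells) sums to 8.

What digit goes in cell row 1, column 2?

7 in 3 cells must be {1,2,4}.
The 7 across and the 13 down share only 4, so (2,1) = 4.
(1,1) = 13 − 4 = 9 completes the 13 down.
Nothing is forced directly, so branch on (1,2), whose candidates are 4 or 5. If (1,2) = 4: then (1,3) would have to be in {8} for the 21 across but in {1,2,3,5,6,7} for the 8 down — contradiction. So (1,2) = 5.
(1,3) = 21 − 14 = 7 completes the 21 across.
(2,2) = 7 − 5 = 2 completes the 7 down.
(2,3) = 7 − 6 = 1 completes the 7 across.

5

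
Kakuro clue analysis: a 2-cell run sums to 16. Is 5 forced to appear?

The only way to make 16 from 2 distinct digits is {7,9}, which does not contain 5.

No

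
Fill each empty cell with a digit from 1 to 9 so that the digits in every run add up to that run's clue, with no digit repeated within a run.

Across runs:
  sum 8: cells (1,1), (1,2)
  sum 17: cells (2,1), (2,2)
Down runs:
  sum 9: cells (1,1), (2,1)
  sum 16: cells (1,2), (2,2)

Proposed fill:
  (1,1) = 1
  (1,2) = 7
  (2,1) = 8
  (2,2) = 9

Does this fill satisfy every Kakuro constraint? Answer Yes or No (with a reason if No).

Yes

Across: 1+7=8; 8+9=17. Down: 1+8=9; 7+9=16. No digit repeats within any run.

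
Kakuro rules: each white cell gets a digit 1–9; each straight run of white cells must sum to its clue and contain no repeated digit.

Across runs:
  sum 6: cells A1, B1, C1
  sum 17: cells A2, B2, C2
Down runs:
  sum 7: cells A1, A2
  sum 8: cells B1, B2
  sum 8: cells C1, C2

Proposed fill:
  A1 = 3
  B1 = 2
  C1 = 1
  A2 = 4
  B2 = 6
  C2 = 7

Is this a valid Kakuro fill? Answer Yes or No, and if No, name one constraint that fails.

Across: 3+2+1=6; 4+6+7=17. Down: 3+4=7; 2+6=8; 1+7=8. No digit repeats within any run.

Yes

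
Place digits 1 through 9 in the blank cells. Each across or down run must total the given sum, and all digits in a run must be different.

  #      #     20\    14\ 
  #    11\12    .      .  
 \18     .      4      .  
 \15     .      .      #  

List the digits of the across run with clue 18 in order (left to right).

5 4 9

No cell is forced outright now. R1C2 can only be 7 or 9 (the digits allowed by both its 12 across and its 20 down). If R1C2 = 9: then R1C3 would have to be in {3} for the 12 across but in {5,6,8,9} for the 14 down — contradiction. So R1C2 = 7.
R1C3 = 12 − 7 = 5 completes the 12 across.
R2C3 = 14 − 5 = 9 completes the 14 down.
R3C2 = 20 − 11 = 9 completes the 20 down.
R2C1 = 18 − 13 = 5 completes the 18 across.
R3C1 = 15 − 9 = 6 completes the 15 across.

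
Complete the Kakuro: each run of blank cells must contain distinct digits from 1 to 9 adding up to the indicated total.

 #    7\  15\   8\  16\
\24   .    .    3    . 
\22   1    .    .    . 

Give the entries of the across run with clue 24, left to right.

16 in 2 cells must be {7,9}.
R1C1 = 7 − 1 = 6 completes the 7 down.
R1C4 = 7: the only remaining digit allowed by both the 24 across and the 16 down.
R2C3 = 8 − 3 = 5 completes the 8 down.
R2C4 = 16 − 7 = 9 completes the 16 down.
R1C2 = 24 − 16 = 8 completes the 24 across.
R2C2 = 22 − 15 = 7 completes the 22 across.

6, 8, 3, 7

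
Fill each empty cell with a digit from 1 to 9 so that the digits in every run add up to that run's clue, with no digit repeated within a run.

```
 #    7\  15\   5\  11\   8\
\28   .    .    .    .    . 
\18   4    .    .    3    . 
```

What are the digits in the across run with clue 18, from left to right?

4, 8, 1, 3, 2

R1C1 = 7 − 4 = 3 completes the 7 down.
R1C4 = 11 − 3 = 8 completes the 11 down.
Given what's placed, R2C2 must be 8 to fit the 18 across and 15 down.
R1C2 = 15 − 8 = 7 completes the 15 down.
No cell is forced outright now. R1C3 can only be 1 or 4 (the digits allowed by both its 28 across and its 5 down). If R1C3 = 1: then R1C5 would have to be in {9} for the 28 across but in {1,2,3,5,6,7} for the 8 down — contradiction. So R1C3 = 4.
R1C5 = 28 − 22 = 6 completes the 28 across.
R2C3 = 5 − 4 = 1 completes the 5 down.
R2C5 = 18 − 16 = 2 completes the 18 across.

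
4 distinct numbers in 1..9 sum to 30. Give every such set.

4 distinct digits from 1–9 sum between 10 and 30.
Only one set works: {6,7,8,9}.

{6,7,8,9}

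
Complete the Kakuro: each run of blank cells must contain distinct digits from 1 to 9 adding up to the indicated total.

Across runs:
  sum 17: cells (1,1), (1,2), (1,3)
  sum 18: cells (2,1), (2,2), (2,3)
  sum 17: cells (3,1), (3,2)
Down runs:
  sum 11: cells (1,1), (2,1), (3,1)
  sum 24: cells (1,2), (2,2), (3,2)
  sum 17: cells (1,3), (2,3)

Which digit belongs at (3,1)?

17 in 2 cells must be {8,9}; 24 in 3 cells must be {7,8,9}.
Only 8 fits (3,1) under both its across sum 17 and down sum 11.

8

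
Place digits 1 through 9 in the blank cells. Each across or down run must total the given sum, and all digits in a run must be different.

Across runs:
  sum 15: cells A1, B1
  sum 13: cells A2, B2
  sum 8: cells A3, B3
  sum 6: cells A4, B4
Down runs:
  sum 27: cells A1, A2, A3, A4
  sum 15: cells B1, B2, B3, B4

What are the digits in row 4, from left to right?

Nothing is forced directly, so branch on A4, whose candidates are 4 or 5. If A4 = 4: that forces A3 = 6, B3 = 2, after which B4 would have to be in {2} for the 6 across but in {1,3,4,5,6,7,8,9} for the 15 down — contradiction. So A4 = 5.
B4 = 6 − 5 = 1 completes the 6 across.
Nothing is forced directly, so branch on A3, whose candidates are 6 or 7. If A3 = 7: then B3 would have to be in {1} for the 8 across but in {2,3,4,5,6,7,8,9} for the 15 down — contradiction. So A3 = 6.
B3 = 8 − 6 = 2 completes the 8 across.

5, 1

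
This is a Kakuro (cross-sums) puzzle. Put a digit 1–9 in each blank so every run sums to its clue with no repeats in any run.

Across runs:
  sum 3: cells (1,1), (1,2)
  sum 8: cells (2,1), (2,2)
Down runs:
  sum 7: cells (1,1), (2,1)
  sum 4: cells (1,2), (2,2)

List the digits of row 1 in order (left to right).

2 1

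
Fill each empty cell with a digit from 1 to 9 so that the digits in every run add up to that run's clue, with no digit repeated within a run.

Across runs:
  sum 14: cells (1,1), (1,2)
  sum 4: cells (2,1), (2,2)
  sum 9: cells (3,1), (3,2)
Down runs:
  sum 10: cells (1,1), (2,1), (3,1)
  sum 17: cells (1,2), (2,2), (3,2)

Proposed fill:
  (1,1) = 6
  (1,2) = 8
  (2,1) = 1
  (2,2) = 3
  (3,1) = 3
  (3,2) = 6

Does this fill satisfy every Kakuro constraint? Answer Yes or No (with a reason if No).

Across: 6+8=14; 1+3=4; 3+6=9. Down: 6+1+3=10; 8+3+6=17. No digit repeats within any run.

Yes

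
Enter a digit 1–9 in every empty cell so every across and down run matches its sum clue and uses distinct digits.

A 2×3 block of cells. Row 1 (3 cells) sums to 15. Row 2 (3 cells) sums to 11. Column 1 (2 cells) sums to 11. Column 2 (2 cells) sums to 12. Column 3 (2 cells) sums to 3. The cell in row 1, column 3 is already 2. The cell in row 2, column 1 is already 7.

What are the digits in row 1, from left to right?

3 in 2 cells must be {1,2}.
(1,1) = 11 − 7 = 4 completes the 11 down.
(1,2) = 15 − 6 = 9 completes the 15 across.
(2,2) = 12 − 9 = 3 completes the 12 down.
(2,3) = 11 − 10 = 1 completes the 11 across.

4 9 2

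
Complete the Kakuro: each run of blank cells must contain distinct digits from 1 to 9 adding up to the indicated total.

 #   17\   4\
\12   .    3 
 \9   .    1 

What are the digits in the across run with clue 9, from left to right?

17 in 2 cells must be {8,9}; 4 in 2 cells must be {1,3}.
R1C1 = 12 − 3 = 9 completes the 12 across.
R2C1 = 9 − 1 = 8 completes the 9 across.

8, 1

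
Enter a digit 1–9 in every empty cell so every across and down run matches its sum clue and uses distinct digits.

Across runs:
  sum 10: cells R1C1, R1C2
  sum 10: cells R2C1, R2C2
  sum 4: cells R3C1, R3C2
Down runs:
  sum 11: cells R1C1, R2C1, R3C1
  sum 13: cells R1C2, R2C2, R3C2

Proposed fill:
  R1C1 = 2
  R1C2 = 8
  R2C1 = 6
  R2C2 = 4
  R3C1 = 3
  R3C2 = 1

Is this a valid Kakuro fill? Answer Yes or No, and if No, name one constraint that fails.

Across: 2+8=10; 6+4=10; 3+1=4. Down: 2+6+3=11; 8+4+1=13. No digit repeats within any run.

Yes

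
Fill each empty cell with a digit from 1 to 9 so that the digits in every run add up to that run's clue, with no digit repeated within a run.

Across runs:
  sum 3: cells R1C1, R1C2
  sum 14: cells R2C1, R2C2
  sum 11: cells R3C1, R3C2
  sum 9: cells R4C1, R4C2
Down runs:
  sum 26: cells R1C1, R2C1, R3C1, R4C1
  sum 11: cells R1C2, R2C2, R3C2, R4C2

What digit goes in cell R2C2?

5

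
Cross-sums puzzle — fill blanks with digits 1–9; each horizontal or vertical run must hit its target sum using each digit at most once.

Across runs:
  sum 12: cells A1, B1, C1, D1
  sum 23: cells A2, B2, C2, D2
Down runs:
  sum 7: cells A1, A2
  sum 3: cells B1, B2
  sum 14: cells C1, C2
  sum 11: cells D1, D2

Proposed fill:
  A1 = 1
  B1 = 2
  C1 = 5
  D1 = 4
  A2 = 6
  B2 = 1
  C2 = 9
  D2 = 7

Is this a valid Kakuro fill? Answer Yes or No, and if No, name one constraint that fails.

Across: 1+2+5+4=12; 6+1+9+7=23. Down: 1+6=7; 2+1=3; 5+9=14; 4+7=11. No digit repeats within any run.

Yes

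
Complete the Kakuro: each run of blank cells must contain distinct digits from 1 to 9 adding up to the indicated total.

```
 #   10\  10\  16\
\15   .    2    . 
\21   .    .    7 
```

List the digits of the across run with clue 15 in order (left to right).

4, 2, 9

16 in 2 cells must be {7,9}.
R1C3 = 16 − 7 = 9 completes the 16 down.
R2C2 = 10 − 2 = 8 completes the 10 down.
R1C1 = 15 − 11 = 4 completes the 15 across.
R2C1 = 21 − 15 = 6 completes the 21 across.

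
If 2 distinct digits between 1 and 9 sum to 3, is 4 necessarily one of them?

No

The only way to make 3 from 2 distinct digits is {1,2}, which does not contain 4.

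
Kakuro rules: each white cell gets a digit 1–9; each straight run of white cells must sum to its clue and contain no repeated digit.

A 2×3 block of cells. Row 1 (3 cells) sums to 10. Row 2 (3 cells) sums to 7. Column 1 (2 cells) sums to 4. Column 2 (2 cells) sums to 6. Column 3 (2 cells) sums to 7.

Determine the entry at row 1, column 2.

7 in 3 cells must be {1,2,4}; 4 in 2 cells must be {1,3}.
The 7 across and the 4 down share only 1, so (2,1) = 1.
(1,1) = 4 − 1 = 3 completes the 4 down.
Nothing is forced directly, so branch on (2,2), whose candidates are 2 or 4. If (2,2) = 2: then (1,2) would have to be in {1,2,5,6} for the 10 across but in {4} for the 6 down — contradiction. So (2,2) = 4.
(1,2) = 6 − 4 = 2 completes the 6 down.
(1,3) = 10 − 5 = 5 completes the 10 across.
(2,3) = 7 − 5 = 2 completes the 7 across.

2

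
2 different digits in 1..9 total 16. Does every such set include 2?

No

The only way to make 16 from 2 distinct digits is {7,9}, which does not contain 2.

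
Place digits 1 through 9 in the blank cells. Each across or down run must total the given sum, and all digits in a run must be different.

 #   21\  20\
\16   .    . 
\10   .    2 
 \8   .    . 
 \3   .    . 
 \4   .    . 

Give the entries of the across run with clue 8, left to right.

16 in 2 cells must be {7,9}; 3 in 2 cells must be {1,2}; 4 in 2 cells must be {1,3}.
R2C1 = 10 − 2 = 8 completes the 10 across.
R4C2 = 1: the only remaining digit allowed by both the 3 across and the 20 down.
Given what's placed, R5C2 must be 3 to fit the 4 across and 20 down.
Given what's placed, R1C1 must be 7 to fit the 16 across and 21 down.
R1C2 = 16 − 7 = 9 completes the 16 across.
R3C2 = 20 − 15 = 5 completes the 20 down.
R4C1 = 3 − 1 = 2 completes the 3 across.
R5C1 = 4 − 3 = 1 completes the 4 across.
R3C1 = 8 − 5 = 3 completes the 8 across.

3 5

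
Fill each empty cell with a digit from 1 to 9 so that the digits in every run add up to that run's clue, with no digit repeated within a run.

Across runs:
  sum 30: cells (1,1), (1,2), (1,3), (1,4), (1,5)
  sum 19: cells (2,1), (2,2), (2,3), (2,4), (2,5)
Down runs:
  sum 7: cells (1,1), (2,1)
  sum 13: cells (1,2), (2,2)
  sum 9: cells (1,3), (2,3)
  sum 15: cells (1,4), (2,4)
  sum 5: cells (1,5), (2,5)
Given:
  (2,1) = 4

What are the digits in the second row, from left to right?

4 5 3 6 1

(1,1) = 7 − 4 = 3 completes the 7 down.
Given what's placed, (1,5) must be 4 to fit the 30 across and 5 down.
(2,5) = 5 − 4 = 1 completes the 5 down.
Nothing is forced directly, so branch on (1,3), whose candidates are 6 or 8. If (1,3) = 8: then (2,3) would have to be in {2,3,5,6,7,9} for the 19 across but in {1} for the 9 down — contradiction. So (1,3) = 6.
(2,3) = 9 − 6 = 3 completes the 9 down.
No cell is forced outright now. (2,4) can only be 6 or 9 (the digits allowed by both its 19 across and its 15 down). If (2,4) = 9: then (1,4) would have to be in {8,9} for the 30 across but in {6} for the 15 down — contradiction. So (2,4) = 6.
(1,4) = 15 − 6 = 9 completes the 15 down.
(2,2) = 19 − 14 = 5 completes the 19 across.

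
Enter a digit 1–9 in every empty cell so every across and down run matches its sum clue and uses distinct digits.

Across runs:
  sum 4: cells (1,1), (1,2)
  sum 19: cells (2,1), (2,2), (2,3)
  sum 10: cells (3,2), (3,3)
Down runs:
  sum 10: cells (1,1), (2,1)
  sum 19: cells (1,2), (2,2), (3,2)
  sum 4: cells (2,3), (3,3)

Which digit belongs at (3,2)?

9

4 in 2 cells must be {1,3}.
The 4 across and the 19 down share only 3, so (1,2) = 3.
Intersecting the 19 across with the 4 down forces (2,3) = 3.
(3,3) = 4 − 3 = 1 completes the 4 down.
(1,1) = 4 − 3 = 1 completes the 4 across.
(2,1) = 10 − 1 = 9 completes the 10 down.
(2,2) = 19 − 12 = 7 completes the 19 across.
(3,2) = 10 − 1 = 9 completes the 10 across.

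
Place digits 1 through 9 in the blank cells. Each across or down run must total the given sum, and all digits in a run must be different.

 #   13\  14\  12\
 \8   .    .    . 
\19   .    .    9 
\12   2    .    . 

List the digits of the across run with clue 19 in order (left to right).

6 4 9

Given what's placed, R3C3 must be 1 to fit the 12 across and 12 down.
R1C3 = 12 − 10 = 2 completes the 12 down.
R3C2 = 12 − 3 = 9 completes the 12 across.
R1C1 = 5: the only remaining digit allowed by both the 8 across and the 13 down.
R1C2 = 8 − 7 = 1 completes the 8 across.
R2C1 = 13 − 7 = 6 completes the 13 down.
R2C2 = 19 − 15 = 4 completes the 19 across.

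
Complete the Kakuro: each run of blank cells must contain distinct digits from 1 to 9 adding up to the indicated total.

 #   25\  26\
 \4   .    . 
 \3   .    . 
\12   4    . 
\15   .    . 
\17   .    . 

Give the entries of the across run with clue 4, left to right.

4 in 2 cells must be {1,3}; 3 in 2 cells must be {1,2}; 17 in 2 cells must be {8,9}.
R3C2 = 12 − 4 = 8 completes the 12 across.
Given what's placed, R5C2 must be 9 to fit the 17 across and 26 down.
R4C2 = 6: the only remaining digit allowed by both the 15 across and the 26 down.
R5C1 = 17 − 9 = 8 completes the 17 across.
R1C2 = 1: the only remaining digit allowed by both the 4 across and the 26 down.
R2C2 = 26 − 24 = 2 completes the 26 down.
R4C1 = 15 − 6 = 9 completes the 15 across.
R1C1 = 4 − 1 = 3 completes the 4 across.

3 1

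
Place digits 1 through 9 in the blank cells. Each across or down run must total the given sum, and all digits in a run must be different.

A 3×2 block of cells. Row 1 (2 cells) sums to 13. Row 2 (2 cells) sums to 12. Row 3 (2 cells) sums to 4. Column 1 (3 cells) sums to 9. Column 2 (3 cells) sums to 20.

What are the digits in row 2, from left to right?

4 in 2 cells must be {1,3}.
The 4 across and the 20 down share only 3, so (3,2) = 3.
(3,1) = 4 − 3 = 1 completes the 4 across.
Nothing is forced directly, so branch on (1,1), whose candidates are 5 or 6. If (1,1) = 6: then (1,2) would have to be in {7} for the 13 across but in {8,9} for the 20 down — contradiction. So (1,1) = 5.
(1,2) = 13 − 5 = 8 completes the 13 across.
(2,1) = 9 − 6 = 3 completes the 9 down.
(2,2) = 12 − 3 = 9 completes the 12 across.

3 9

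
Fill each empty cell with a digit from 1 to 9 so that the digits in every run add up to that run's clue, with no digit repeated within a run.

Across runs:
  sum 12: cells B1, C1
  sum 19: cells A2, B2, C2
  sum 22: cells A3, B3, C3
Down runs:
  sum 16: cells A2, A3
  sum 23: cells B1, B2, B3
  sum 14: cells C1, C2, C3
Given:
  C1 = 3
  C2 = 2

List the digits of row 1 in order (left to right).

16 in 2 cells must be {7,9}; 23 in 3 cells must be {6,8,9}.
B1 = 12 − 3 = 9 completes the 12 across.
A2 = 9: the only remaining digit allowed by both the 19 across and the 16 down.
B2 = 19 − 11 = 8 completes the 19 across.
A3 = 16 − 9 = 7 completes the 16 down.
B3 = 23 − 17 = 6 completes the 23 down.
C3 = 22 − 13 = 9 completes the 22 across.

9 3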